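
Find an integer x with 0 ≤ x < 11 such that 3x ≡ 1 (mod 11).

4

gcd(11, 3):
  11 = 3·3 + 2
  3 = 1·2 + 1
  2 = 2·1
so gcd(11, 3) = 1.
Back-substitute for Bézout coefficients:
  1 = 3 - 1·2
  ... = 3·(4) + 11·(-1)
So 3·4 ≡ 1 (mod 11), and 4 mod 11 = 4.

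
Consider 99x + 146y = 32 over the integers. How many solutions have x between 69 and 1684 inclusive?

11

gcd(146, 99) = 1.
By Bézout, 99*(59) + 146*(-40) = 1.
Particular solution: (136, -92).
General solution: x = 136 + 146t, y = -92 - 99t for integer t.
69 ≤ 136 + 146t ≤ 1684 gives t ∈ [0, 10], which is 11 values.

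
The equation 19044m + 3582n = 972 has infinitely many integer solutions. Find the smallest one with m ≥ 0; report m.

gcd(19044, 3582) = 18.
18 divides 972, so solutions exist.
By Bézout, 19044×(-60) + 3582×(319) = 18.
Scale by 972/18 = 54: (m₀, n₀) = (-3240, 17226).
General solution: m = -3240 + 199t, n = 17226 - 1058t for integer t.
m ≥ 0: smallest is -3240 mod 199 = 143 (at t = 17), with n = -760.

143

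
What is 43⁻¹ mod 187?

87

gcd(187, 43) = 1.
By Bézout, 43*(87) + 187*(-20) = 1.
So 43*87 ≡ 1 (mod 187), and 87 mod 187 = 87.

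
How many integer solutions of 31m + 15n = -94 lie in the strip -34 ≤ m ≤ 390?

gcd(31, 15):
  31 = 2×15 + 1
  15 = 15×1
so gcd(31, 15) = 1.
Back-substitute for Bézout coefficients:
  1 = 31 - 2×15
  ... = 31×(1) + 15×(-2)
Scale by -94: particular solution (-94, 188); reduce m mod 15: (11, -29).
General solution: m = 11 + 15t, n = -29 - 31t for integer t.
-34 ≤ 11 + 15t ≤ 390 gives t ∈ [-3, 25], which is 29 values.

29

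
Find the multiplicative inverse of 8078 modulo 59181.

54734

gcd(59181, 8078) = 1.
By Bézout, 8078×(-4447) + 59181×(607) = 1.
So 8078×-4447 ≡ 1 (mod 59181), and -4447 mod 59181 = 54734.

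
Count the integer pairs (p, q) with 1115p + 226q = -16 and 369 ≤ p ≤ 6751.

gcd(1115, 226) = 1.
By Bézout, 1115×(15) + 226×(-74) = 1.
Particular solution: (212, -1046).
General solution: p = 212 + 226t, q = -1046 - 1115t for integer t.
369 ≤ 212 + 226t ≤ 6751 gives t ∈ [1, 28], which is 28 values.

28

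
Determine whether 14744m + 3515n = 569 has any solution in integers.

gcd(14744, 3515) = 19  (14744 = 4*3515 + 684, 3515 = 5*684 + 95, 684 = 7*95 + 19, 95 = 5*19).
19 does not divide 569 (remainder 18), so no integer solutions.

no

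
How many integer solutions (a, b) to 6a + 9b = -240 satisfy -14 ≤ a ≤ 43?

gcd(9, 6) = 3.
By Bézout, 6·(-1) + 9·(1) = 3.
Particular solution: (2, -28).
General solution: a = 2 + 3t, b = -28 - 2t for integer t.
-14 ≤ 2 + 3t ≤ 43 gives t ∈ [-5, 13], which is 19 values.

19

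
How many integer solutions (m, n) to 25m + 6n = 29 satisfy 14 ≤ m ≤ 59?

8

gcd(25, 6) = 1.
By Bézout, 25*(1) + 6*(-4) = 1.
Particular solution: (5, -16).
General solution: m = 5 + 6t, n = -16 - 25t for integer t.
14 ≤ 5 + 6t ≤ 59 gives t ∈ [2, 9], which is 8 values.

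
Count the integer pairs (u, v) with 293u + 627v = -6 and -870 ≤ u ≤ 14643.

25

gcd(627, 293) = 1.
By Bézout, 293*(107) + 627*(-50) = 1.
Particular solution: (612, -286).
General solution: u = 612 + 627t, v = -286 - 293t for integer t.
-870 ≤ 612 + 627t ≤ 14643 gives t ∈ [-2, 22], which is 25 values.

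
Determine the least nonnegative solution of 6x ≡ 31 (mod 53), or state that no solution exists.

gcd(53, 6) = 1.
1 divides 31, so solutions exist.
By Bézout, 6*(9) + 53*(-1) = 1.
So 6*(9) ≡ 1 (mod 53); multiply by 31: x ≡ 279 (mod 53).
Smallest nonnegative: x = 279 mod 53 = 14.

14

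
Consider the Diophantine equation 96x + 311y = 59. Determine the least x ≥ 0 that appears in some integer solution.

114

gcd(311, 96) = 1  (311 = 3·96 + 23, 96 = 4·23 + 4, 23 = 5·4 + 3, 4 = 1·3 + 1, 3 = 3·1).
1 divides 59, so solutions exist.
Back-substituting, 96·(81) + 311·(-25) = 1.
Scale by 59/1 = 59: (x₀, y₀) = (4779, -1475).
General solution: x = 4779 + 311t, y = -1475 - 96t for integer t.
x ≥ 0: smallest is 4779 mod 311 = 114 (at t = -15), with y = -35.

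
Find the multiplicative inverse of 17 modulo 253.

134

gcd(253, 17):
  253 = 14·17 + 15
  17 = 1·15 + 2
  15 = 7·2 + 1
  2 = 2·1
so gcd(253, 17) = 1.
Back-substitute for Bézout coefficients:
  1 = 15 - 7·2
  ... = 17·(-119) + 253·(8)
So 17·-119 ≡ 1 (mod 253), and -119 mod 253 = 134.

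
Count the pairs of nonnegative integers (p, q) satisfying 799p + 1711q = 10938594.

8

gcd(1711, 799):
  1711 = 2·799 + 113
  799 = 7·113 + 8
  113 = 14·8 + 1
  8 = 8·1
so gcd(1711, 799) = 1.
Back-substitute for Bézout coefficients:
  1 = 113 - 14·8
  ... = 799·(-212) + 1711·(99)
Scale by 10938594: one solution is (-2318981928, 1082920806). Reduce p mod 1711: (1390, 5744).
General: p = 1390 + 1711t, q = 5744 - 799t.
p ≥ 0 ⇒ t ≥ 0; q ≥ 0 ⇒ t ≤ 7. So t ∈ [0, 7]: 8 solutions.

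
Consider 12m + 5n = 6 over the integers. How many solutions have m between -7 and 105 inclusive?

gcd(12, 5) = 1  (12 = 2*5 + 2, 5 = 2*2 + 1, 2 = 2*1).
Back-substituting, 12*(-2) + 5*(5) = 1.
Scale by 6: particular solution (-12, 30); reduce m mod 5: (3, -6).
General solution: m = 3 + 5t, n = -6 - 12t for integer t.
-7 ≤ 3 + 5t ≤ 105 gives t ∈ [-2, 20], which is 23 values.

23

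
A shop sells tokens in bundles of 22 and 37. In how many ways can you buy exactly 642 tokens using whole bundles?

Need nonnegative integers with 22j + 37k = 642.
gcd(22, 37) = 1, and 22·(-5) + 37·(3) = 1.
So (j₀, k₀) = (-3210, 1926); general j = -3210 + 37t, k = 1926 - 22t.
j ≥ 0 ⇒ t ≥ 87; k ≥ 0 ⇒ t ≤ 87. That's 1 value of t.

1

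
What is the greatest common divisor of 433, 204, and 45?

1

gcd(433, 204) = 1.
gcd(1, 45) = 1.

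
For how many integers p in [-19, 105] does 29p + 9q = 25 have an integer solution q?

gcd(29, 9):
  29 = 3×9 + 2
  9 = 4×2 + 1
  2 = 2×1
so gcd(29, 9) = 1.
Back-substitute for Bézout coefficients:
  1 = 9 - 4×2
  ... = 29×(-4) + 9×(13)
Scale by 25: particular solution (-100, 325); reduce p mod 9: (8, -23).
General solution: p = 8 + 9t, q = -23 - 29t for integer t.
-19 ≤ 8 + 9t ≤ 105 gives t ∈ [-3, 10], which is 14 values.

14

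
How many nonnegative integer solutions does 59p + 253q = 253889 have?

17

gcd(253, 59) = 1.
By Bézout, 59×(-30) + 253×(7) = 1.
One solution: (148, 969).
General: p = 148 + 253t, q = 969 - 59t.
p ≥ 0 ⇒ t ≥ 0; q ≥ 0 ⇒ t ≤ 16. So t ∈ [0, 16]: 17 solutions.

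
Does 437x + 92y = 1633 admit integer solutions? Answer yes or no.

yes

gcd(437, 92) = 23  (437 = 4·92 + 69, 92 = 1·69 + 23, 69 = 3·23).
23 divides 1633, so integer solutions exist.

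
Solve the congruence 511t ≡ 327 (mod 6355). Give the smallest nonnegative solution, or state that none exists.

5112

gcd(6355, 511) = 1.
1 divides 327, so solutions exist.
By Bézout, 511·(-684) + 6355·(55) = 1.
So 511·(-684) ≡ 1 (mod 6355); multiply by 327: t ≡ -223668 (mod 6355).
Smallest nonnegative: t = -223668 mod 6355 = 5112.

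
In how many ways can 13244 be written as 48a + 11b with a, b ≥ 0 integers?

26

gcd(48, 11):
  48 = 4×11 + 4
  11 = 2×4 + 3
  4 = 1×3 + 1
  3 = 3×1
so gcd(48, 11) = 1.
Back-substitute for Bézout coefficients:
  1 = 4 - 1×3
  ... = 48×(3) + 11×(-13)
Scale by 13244: one solution is (39732, -172172). Reduce a mod 11: (0, 1204).
General: a = 0 + 11t, b = 1204 - 48t.
a ≥ 0 ⇒ t ≥ 0; b ≥ 0 ⇒ t ≤ 25. So t ∈ [0, 25]: 26 solutions.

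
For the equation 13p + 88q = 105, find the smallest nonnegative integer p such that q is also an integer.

69

gcd(88, 13) = 1.
1 divides 105, so solutions exist.
By Bézout, 13·(-27) + 88·(4) = 1.
Scale by 105/1 = 105: (p₀, q₀) = (-2835, 420).
General solution: p = -2835 + 88t, q = 420 - 13t for integer t.
p ≥ 0: smallest is -2835 mod 88 = 69 (at t = 33), with q = -9.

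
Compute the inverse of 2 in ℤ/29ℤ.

gcd(29, 2) = 1  (29 = 14×2 + 1, 2 = 2×1).
Back-substituting, 2×(-14) + 29×(1) = 1.
So 2×-14 ≡ 1 (mod 29), and -14 mod 29 = 15.

15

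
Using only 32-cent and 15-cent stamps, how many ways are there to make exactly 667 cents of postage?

Need nonnegative integers with 32j + 15k = 667.
gcd(32, 15) = 1, and 32·(-7) + 15·(15) = 1.
So (j₀, k₀) = (-4669, 10005); general j = -4669 + 15t, k = 10005 - 32t.
j ≥ 0 ⇒ t ≥ 312; k ≥ 0 ⇒ t ≤ 312. That's 1 value of t.

1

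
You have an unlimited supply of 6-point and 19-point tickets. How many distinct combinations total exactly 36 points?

1

Need nonnegative integers with 6j + 19k = 36.
gcd(6, 19) = 1, and 6·(-3) + 19·(1) = 1.
So (j₀, k₀) = (-108, 36); general j = -108 + 19t, k = 36 - 6t.
j ≥ 0 ⇒ t ≥ 6; k ≥ 0 ⇒ t ≤ 6. That's 1 value of t.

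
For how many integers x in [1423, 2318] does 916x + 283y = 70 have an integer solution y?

gcd(916, 283) = 1  (916 = 3×283 + 67, 283 = 4×67 + 15, 67 = 4×15 + 7, 15 = 2×7 + 1, 7 = 7×1).
Back-substituting, 916×(-38) + 283×(123) = 1.
Scale by 70: particular solution (-2660, 8610); reduce x mod 283: (170, -550).
General solution: x = 170 + 283t, y = -550 - 916t for integer t.
1423 ≤ 170 + 283t ≤ 2318 gives t ∈ [5, 7], which is 3 values.

3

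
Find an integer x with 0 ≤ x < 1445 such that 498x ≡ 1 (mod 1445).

177

gcd(1445, 498) = 1.
By Bézout, 498×(177) + 1445×(-61) = 1.
So 498×177 ≡ 1 (mod 1445), and 177 mod 1445 = 177.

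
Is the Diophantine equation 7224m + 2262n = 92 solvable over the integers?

gcd(7224, 2262) = 6  (7224 = 3×2262 + 438, 2262 = 5×438 + 72, 438 = 6×72 + 6, 72 = 12×6).
6 does not divide 92 (remainder 2), so no integer solutions.

no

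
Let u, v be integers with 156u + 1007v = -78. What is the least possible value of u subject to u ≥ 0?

gcd(1007, 156):
  1007 = 6·156 + 71
  156 = 2·71 + 14
  71 = 5·14 + 1
  14 = 14·1
so gcd(1007, 156) = 1.
1 divides -78, so solutions exist.
Back-substitute for Bézout coefficients:
  1 = 71 - 5·14
  ... = 156·(-71) + 1007·(11)
Scale by -78/1 = -78: (u₀, v₀) = (5538, -858).
General solution: u = 5538 + 1007t, v = -858 - 156t for integer t.
u ≥ 0: smallest is 5538 mod 1007 = 503 (at t = -5), with v = -78.

503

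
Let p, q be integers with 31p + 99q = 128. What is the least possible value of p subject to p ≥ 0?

gcd(99, 31):
  99 = 3×31 + 6
  31 = 5×6 + 1
  6 = 6×1
so gcd(99, 31) = 1.
1 divides 128, so solutions exist.
Back-substitute for Bézout coefficients:
  1 = 31 - 5×6
  ... = 31×(16) + 99×(-5)
Scale by 128/1 = 128: (p₀, q₀) = (2048, -640).
General solution: p = 2048 + 99t, q = -640 - 31t for integer t.
p ≥ 0: smallest is 2048 mod 99 = 68 (at t = -20), with q = -20.

68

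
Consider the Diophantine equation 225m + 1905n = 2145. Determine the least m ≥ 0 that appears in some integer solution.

18

gcd(1905, 225) = 15  (1905 = 8×225 + 105, 225 = 2×105 + 15, 105 = 7×15).
15 divides 2145, so solutions exist.
Back-substituting, 225×(17) + 1905×(-2) = 15.
Scale by 2145/15 = 143: (m₀, n₀) = (2431, -286).
General solution: m = 2431 + 127t, n = -286 - 15t for integer t.
m ≥ 0: smallest is 2431 mod 127 = 18 (at t = -19), with n = -1.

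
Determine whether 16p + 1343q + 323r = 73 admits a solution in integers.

yes

gcd(1343, 16) = 1.
gcd(1, 323) = 1.
1 divides 73, so integer solutions exist.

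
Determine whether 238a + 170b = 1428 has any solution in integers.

yes

gcd(238, 170) = 34.
34 divides 1428, so integer solutions exist.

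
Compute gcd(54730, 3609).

1

gcd(54730, 3609):
  54730 = 15*3609 + 595
  3609 = 6*595 + 39
  595 = 15*39 + 10
  39 = 3*10 + 9
  10 = 1*9 + 1
  9 = 9*1
so gcd(54730, 3609) = 1.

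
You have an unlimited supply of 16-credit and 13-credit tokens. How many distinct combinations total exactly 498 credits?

Need nonnegative integers with 16j + 13k = 498.
gcd(16, 13) = 1, and 16·(-4) + 13·(5) = 1.
So (j₀, k₀) = (-1992, 2490); general j = -1992 + 13t, k = 2490 - 16t.
j ≥ 0 ⇒ t ≥ 154; k ≥ 0 ⇒ t ≤ 155. That's 2 values of t.

2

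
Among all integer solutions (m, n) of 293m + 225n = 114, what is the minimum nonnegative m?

gcd(293, 225) = 1  (293 = 1*225 + 68, 225 = 3*68 + 21, 68 = 3*21 + 5, 21 = 4*5 + 1, 5 = 5*1).
1 divides 114, so solutions exist.
Back-substituting, 293*(-43) + 225*(56) = 1.
Scale by 114/1 = 114: (m₀, n₀) = (-4902, 6384).
General solution: m = -4902 + 225t, n = 6384 - 293t for integer t.
m ≥ 0: smallest is -4902 mod 225 = 48 (at t = 22), with n = -62.

48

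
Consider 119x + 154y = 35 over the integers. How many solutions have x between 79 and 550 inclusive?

22

gcd(154, 119) = 7  (154 = 1*119 + 35, 119 = 3*35 + 14, 35 = 2*14 + 7, 14 = 2*7).
Back-substituting, 119*(-9) + 154*(7) = 7.
Scale by 5: particular solution (-45, 35); reduce x mod 22: (21, -16).
General solution: x = 21 + 22t, y = -16 - 17t for integer t.
79 ≤ 21 + 22t ≤ 550 gives t ∈ [3, 24], which is 22 values.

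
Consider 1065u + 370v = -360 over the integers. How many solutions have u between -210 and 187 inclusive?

gcd(1065, 370):
  1065 = 2·370 + 325
  370 = 1·325 + 45
  325 = 7·45 + 10
  45 = 4·10 + 5
  10 = 2·5
so gcd(1065, 370) = 5.
Back-substitute for Bézout coefficients:
  5 = 45 - 4·10
  ... = 1065·(-33) + 370·(95)
Scale by -72: particular solution (2376, -6840); reduce u mod 74: (8, -24).
General solution: u = 8 + 74t, v = -24 - 213t for integer t.
-210 ≤ 8 + 74t ≤ 187 gives t ∈ [-2, 2], which is 5 values.

5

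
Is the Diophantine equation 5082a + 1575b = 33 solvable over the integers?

no

gcd(5082, 1575) = 21.
21 does not divide 33 (remainder 12), so no integer solutions.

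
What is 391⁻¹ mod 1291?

gcd(1291, 391) = 1  (1291 = 3·391 + 118, 391 = 3·118 + 37, 118 = 3·37 + 7, 37 = 5·7 + 2, 7 = 3·2 + 1, 2 = 2·1).
Back-substituting, 391·(-558) + 1291·(169) = 1.
So 391·-558 ≡ 1 (mod 1291), and -558 mod 1291 = 733.

733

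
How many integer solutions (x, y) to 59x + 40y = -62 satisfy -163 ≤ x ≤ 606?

gcd(59, 40) = 1.
By Bézout, 59*(19) + 40*(-28) = 1.
Particular solution: (22, -34).
General solution: x = 22 + 40t, y = -34 - 59t for integer t.
-163 ≤ 22 + 40t ≤ 606 gives t ∈ [-4, 14], which is 19 values.

19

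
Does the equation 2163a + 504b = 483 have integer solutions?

gcd(2163, 504) = 21  (2163 = 4*504 + 147, 504 = 3*147 + 63, 147 = 2*63 + 21, 63 = 3*21).
21 divides 483, so integer solutions exist.

yes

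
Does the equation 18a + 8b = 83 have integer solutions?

no

gcd(18, 8):
  18 = 2*8 + 2
  8 = 4*2
so gcd(18, 8) = 2.
2 does not divide 83 (remainder 1), so no integer solutions.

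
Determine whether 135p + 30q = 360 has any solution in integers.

gcd(135, 30) = 15.
15 divides 360, so integer solutions exist.

yes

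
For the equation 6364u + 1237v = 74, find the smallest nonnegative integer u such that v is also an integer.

187

gcd(6364, 1237):
  6364 = 5·1237 + 179
  1237 = 6·179 + 163
  179 = 1·163 + 16
  163 = 10·16 + 3
  16 = 5·3 + 1
  3 = 3·1
so gcd(6364, 1237) = 1.
1 divides 74, so solutions exist.
Back-substitute for Bézout coefficients:
  1 = 16 - 5·3
  ... = 6364·(387) + 1237·(-1991)
Scale by 74/1 = 74: (u₀, v₀) = (28638, -147334).
General solution: u = 28638 + 1237t, v = -147334 - 6364t for integer t.
u ≥ 0: smallest is 28638 mod 1237 = 187 (at t = -23), with v = -962.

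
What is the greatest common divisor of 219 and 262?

1

gcd(262, 219):
  262 = 1*219 + 43
  219 = 5*43 + 4
  43 = 10*4 + 3
  4 = 1*3 + 1
  3 = 3*1
so gcd(262, 219) = 1.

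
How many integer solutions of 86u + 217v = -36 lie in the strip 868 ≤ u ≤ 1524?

gcd(217, 86) = 1  (217 = 2*86 + 45, 86 = 1*45 + 41, 45 = 1*41 + 4, 41 = 10*4 + 1, 4 = 4*1).
Back-substituting, 86*(53) + 217*(-21) = 1.
Scale by -36: particular solution (-1908, 756); reduce u mod 217: (45, -18).
General solution: u = 45 + 217t, v = -18 - 86t for integer t.
868 ≤ 45 + 217t ≤ 1524 gives t ∈ [4, 6], which is 3 values.

3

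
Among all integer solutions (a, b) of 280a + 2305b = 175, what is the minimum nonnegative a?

gcd(2305, 280) = 5  (2305 = 8×280 + 65, 280 = 4×65 + 20, 65 = 3×20 + 5, 20 = 4×5).
5 divides 175, so solutions exist.
Back-substituting, 280×(-107) + 2305×(13) = 5.
Scale by 175/5 = 35: (a₀, b₀) = (-3745, 455).
General solution: a = -3745 + 461t, b = 455 - 56t for integer t.
a ≥ 0: smallest is -3745 mod 461 = 404 (at t = 9), with b = -49.

404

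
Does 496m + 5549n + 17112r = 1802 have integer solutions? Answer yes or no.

gcd(5549, 496):
  5549 = 11·496 + 93
  496 = 5·93 + 31
  93 = 3·31
so gcd(5549, 496) = 31.
gcd(31, 17112) = 31.
31 does not divide 1802 (remainder 4), so no integer solutions.

no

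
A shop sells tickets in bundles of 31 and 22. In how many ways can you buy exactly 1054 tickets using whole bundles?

2

Need nonnegative integers with 31j + 22k = 1054.
gcd(31, 22) = 1, and 31·(5) + 22·(-7) = 1.
So (j₀, k₀) = (5270, -7378); general j = 5270 + 22t, k = -7378 - 31t.
j ≥ 0 ⇒ t ≥ -239; k ≥ 0 ⇒ t ≤ -238. That's 2 values of t.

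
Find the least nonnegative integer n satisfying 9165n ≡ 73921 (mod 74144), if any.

70277

gcd(74144, 9165):
  74144 = 8×9165 + 824
  9165 = 11×824 + 101
  824 = 8×101 + 16
  101 = 6×16 + 5
  16 = 3×5 + 1
  5 = 5×1
so gcd(74144, 9165) = 1.
1 divides 73921, so solutions exist.
Back-substitute for Bézout coefficients:
  1 = 16 - 3×5
  ... = 9165×(-13947) + 74144×(1724)
So 9165×(-13947) ≡ 1 (mod 74144); multiply by 73921: n ≡ -1030976187 (mod 74144).
Smallest nonnegative: n = -1030976187 mod 74144 = 70277.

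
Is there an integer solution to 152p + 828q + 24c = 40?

yes

gcd(828, 152):
  828 = 5·152 + 68
  152 = 2·68 + 16
  68 = 4·16 + 4
  16 = 4·4
so gcd(828, 152) = 4.
gcd(4, 24) = 4.
4 divides 40, so integer solutions exist.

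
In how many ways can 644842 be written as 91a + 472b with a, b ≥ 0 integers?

gcd(472, 91):
  472 = 5*91 + 17
  91 = 5*17 + 6
  17 = 2*6 + 5
  6 = 1*5 + 1
  5 = 5*1
so gcd(472, 91) = 1.
Back-substitute for Bézout coefficients:
  1 = 6 - 1*5
  ... = 91*(83) + 472*(-16)
Scale by 644842: one solution is (53521886, -10317472). Reduce a mod 472: (390, 1291).
General: a = 390 + 472t, b = 1291 - 91t.
a ≥ 0 ⇒ t ≥ 0; b ≥ 0 ⇒ t ≤ 14. So t ∈ [0, 14]: 15 solutions.

15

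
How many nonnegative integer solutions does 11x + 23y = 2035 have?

9

gcd(23, 11) = 1  (23 = 2*11 + 1, 11 = 11*1).
Back-substituting, 11*(-2) + 23*(1) = 1.
Scale by 2035: one solution is (-4070, 2035). Reduce x mod 23: (1, 88).
General: x = 1 + 23t, y = 88 - 11t.
x ≥ 0 ⇒ t ≥ 0; y ≥ 0 ⇒ t ≤ 8. So t ∈ [0, 8]: 9 solutions.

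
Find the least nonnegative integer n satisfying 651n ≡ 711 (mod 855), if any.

gcd(855, 651):
  855 = 1×651 + 204
  651 = 3×204 + 39
  204 = 5×39 + 9
  39 = 4×9 + 3
  9 = 3×3
so gcd(855, 651) = 3.
3 divides 711, so solutions exist.
Back-substitute for Bézout coefficients:
  3 = 39 - 4×9
  ... = 651×(88) + 855×(-67)
So 651×(88) ≡ 3 (mod 855); multiply by 237: n ≡ 20856 (mod 285).
Smallest nonnegative: n = 20856 mod 285 = 51.

51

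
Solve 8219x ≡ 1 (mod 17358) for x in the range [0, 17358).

gcd(17358, 8219) = 1  (17358 = 2*8219 + 920, 8219 = 8*920 + 859, 920 = 1*859 + 61, 859 = 14*61 + 5, 61 = 12*5 + 1, 5 = 5*1).
Back-substituting, 8219*(-3415) + 17358*(1617) = 1.
So 8219*-3415 ≡ 1 (mod 17358), and -3415 mod 17358 = 13943.

13943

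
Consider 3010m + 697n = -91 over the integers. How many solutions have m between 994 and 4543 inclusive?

5

gcd(3010, 697):
  3010 = 4×697 + 222
  697 = 3×222 + 31
  222 = 7×31 + 5
  31 = 6×5 + 1
  5 = 5×1
so gcd(3010, 697) = 1.
Back-substitute for Bézout coefficients:
  1 = 31 - 6×5
  ... = 3010×(-135) + 697×(583)
Scale by -91: particular solution (12285, -53053); reduce m mod 697: (436, -1883).
General solution: m = 436 + 697t, n = -1883 - 3010t for integer t.
994 ≤ 436 + 697t ≤ 4543 gives t ∈ [1, 5], which is 5 values.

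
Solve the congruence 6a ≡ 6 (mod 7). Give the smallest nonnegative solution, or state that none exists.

gcd(7, 6) = 1  (7 = 1×6 + 1, 6 = 6×1).
1 divides 6, so solutions exist.
Back-substituting, 6×(-1) + 7×(1) = 1.
So 6×(-1) ≡ 1 (mod 7); multiply by 6: a ≡ -6 (mod 7).
Smallest nonnegative: a = -6 mod 7 = 1.

1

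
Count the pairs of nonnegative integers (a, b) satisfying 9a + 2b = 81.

gcd(9, 2):
  9 = 4·2 + 1
  2 = 2·1
so gcd(9, 2) = 1.
Back-substitute for Bézout coefficients:
  1 = 9 - 4·2
  ... = 9·(1) + 2·(-4)
Scale by 81: one solution is (81, -324). Reduce a mod 2: (1, 36).
General: a = 1 + 2t, b = 36 - 9t.
a ≥ 0 ⇒ t ≥ 0; b ≥ 0 ⇒ t ≤ 4. So t ∈ [0, 4]: 5 solutions.

5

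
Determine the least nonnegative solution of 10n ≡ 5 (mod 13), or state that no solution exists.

gcd(13, 10):
  13 = 1×10 + 3
  10 = 3×3 + 1
  3 = 3×1
so gcd(13, 10) = 1.
1 divides 5, so solutions exist.
Back-substitute for Bézout coefficients:
  1 = 10 - 3×3
  ... = 10×(4) + 13×(-3)
So 10×(4) ≡ 1 (mod 13); multiply by 5: n ≡ 20 (mod 13).
Smallest nonnegative: n = 20 mod 13 = 7.

7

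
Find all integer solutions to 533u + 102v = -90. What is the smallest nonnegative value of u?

gcd(533, 102) = 1  (533 = 5×102 + 23, 102 = 4×23 + 10, 23 = 2×10 + 3, 10 = 3×3 + 1, 3 = 3×1).
1 divides -90, so solutions exist.
Back-substituting, 533×(-31) + 102×(162) = 1.
Scale by -90/1 = -90: (u₀, v₀) = (2790, -14580).
General solution: u = 2790 + 102t, v = -14580 - 533t for integer t.
u ≥ 0: smallest is 2790 mod 102 = 36 (at t = -27), with v = -189.

36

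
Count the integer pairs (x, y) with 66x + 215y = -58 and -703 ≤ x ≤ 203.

5

gcd(215, 66) = 1.
By Bézout, 66*(101) + 215*(-31) = 1.
Particular solution: (162, -50).
General solution: x = 162 + 215t, y = -50 - 66t for integer t.
-703 ≤ 162 + 215t ≤ 203 gives t ∈ [-4, 0], which is 5 values.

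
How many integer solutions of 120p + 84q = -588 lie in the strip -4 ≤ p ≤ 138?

20

gcd(120, 84):
  120 = 1·84 + 36
  84 = 2·36 + 12
  36 = 3·12
so gcd(120, 84) = 12.
Back-substitute for Bézout coefficients:
  12 = 84 - 2·36
  ... = 120·(-2) + 84·(3)
Scale by -49: particular solution (98, -147); reduce p mod 7: (0, -7).
General solution: p = 0 + 7t, q = -7 - 10t for integer t.
-4 ≤ 0 + 7t ≤ 138 gives t ∈ [0, 19], which is 20 values.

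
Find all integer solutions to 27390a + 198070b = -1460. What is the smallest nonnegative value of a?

14810

gcd(198070, 27390):
  198070 = 7×27390 + 6340
  27390 = 4×6340 + 2030
  6340 = 3×2030 + 250
  2030 = 8×250 + 30
  250 = 8×30 + 10
  30 = 3×10
so gcd(198070, 27390) = 10.
10 divides -1460, so solutions exist.
Back-substitute for Bézout coefficients:
  10 = 250 - 8×30
  ... = 27390×(-6342) + 198070×(877)
Scale by -1460/10 = -146: (a₀, b₀) = (925932, -128042).
General solution: a = 925932 + 19807t, b = -128042 - 2739t for integer t.
a ≥ 0: smallest is 925932 mod 19807 = 14810 (at t = -46), with b = -2048.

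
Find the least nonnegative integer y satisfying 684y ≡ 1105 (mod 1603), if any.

1082

gcd(1603, 684) = 1.
1 divides 1105, so solutions exist.
By Bézout, 684×(-382) + 1603×(163) = 1.
So 684×(-382) ≡ 1 (mod 1603); multiply by 1105: y ≡ -422110 (mod 1603).
Smallest nonnegative: y = -422110 mod 1603 = 1082.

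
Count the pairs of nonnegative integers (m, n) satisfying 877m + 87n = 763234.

gcd(877, 87):
  877 = 10×87 + 7
  87 = 12×7 + 3
  7 = 2×3 + 1
  3 = 3×1
so gcd(877, 87) = 1.
Back-substitute for Bézout coefficients:
  1 = 7 - 2×3
  ... = 877×(25) + 87×(-252)
Scale by 763234: one solution is (19080850, -192334968). Reduce m mod 87: (10, 8672).
General: m = 10 + 87t, n = 8672 - 877t.
m ≥ 0 ⇒ t ≥ 0; n ≥ 0 ⇒ t ≤ 9. So t ∈ [0, 9]: 10 solutions.

10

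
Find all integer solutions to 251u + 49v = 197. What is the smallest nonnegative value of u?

gcd(251, 49):
  251 = 5×49 + 6
  49 = 8×6 + 1
  6 = 6×1
so gcd(251, 49) = 1.
1 divides 197, so solutions exist.
Back-substitute for Bézout coefficients:
  1 = 49 - 8×6
  ... = 251×(-8) + 49×(41)
Scale by 197/1 = 197: (u₀, v₀) = (-1576, 8077).
General solution: u = -1576 + 49t, v = 8077 - 251t for integer t.
u ≥ 0: smallest is -1576 mod 49 = 41 (at t = 33), with v = -206.

41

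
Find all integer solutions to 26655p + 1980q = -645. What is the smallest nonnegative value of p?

101

gcd(26655, 1980):
  26655 = 13·1980 + 915
  1980 = 2·915 + 150
  915 = 6·150 + 15
  150 = 10·15
so gcd(26655, 1980) = 15.
15 divides -645, so solutions exist.
Back-substitute for Bézout coefficients:
  15 = 915 - 6·150
  ... = 26655·(13) + 1980·(-175)
Scale by -645/15 = -43: (p₀, q₀) = (-559, 7525).
General solution: p = -559 + 132t, q = 7525 - 1777t for integer t.
p ≥ 0: smallest is -559 mod 132 = 101 (at t = 5), with q = -1360.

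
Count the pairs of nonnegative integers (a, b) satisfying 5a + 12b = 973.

16

gcd(12, 5) = 1  (12 = 2·5 + 2, 5 = 2·2 + 1, 2 = 2·1).
Back-substituting, 5·(5) + 12·(-2) = 1.
Scale by 973: one solution is (4865, -1946). Reduce a mod 12: (5, 79).
General: a = 5 + 12t, b = 79 - 5t.
a ≥ 0 ⇒ t ≥ 0; b ≥ 0 ⇒ t ≤ 15. So t ∈ [0, 15]: 16 solutions.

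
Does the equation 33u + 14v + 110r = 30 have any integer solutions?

yes

gcd(33, 14) = 1.
gcd(1, 110) = 1.
1 divides 30, so integer solutions exist.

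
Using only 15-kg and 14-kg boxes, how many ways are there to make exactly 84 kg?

1

Need nonnegative integers with 15j + 14k = 84.
gcd(15, 14) = 1, and 15·(1) + 14·(-1) = 1.
So (j₀, k₀) = (84, -84); general j = 84 + 14t, k = -84 - 15t.
j ≥ 0 ⇒ t ≥ -6; k ≥ 0 ⇒ t ≤ -6. That's 1 value of t.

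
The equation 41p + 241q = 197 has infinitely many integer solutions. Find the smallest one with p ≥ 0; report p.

gcd(241, 41):
  241 = 5*41 + 36
  41 = 1*36 + 5
  36 = 7*5 + 1
  5 = 5*1
so gcd(241, 41) = 1.
1 divides 197, so solutions exist.
Back-substitute for Bézout coefficients:
  1 = 36 - 7*5
  ... = 41*(-47) + 241*(8)
Scale by 197/1 = 197: (p₀, q₀) = (-9259, 1576).
General solution: p = -9259 + 241t, q = 1576 - 41t for integer t.
p ≥ 0: smallest is -9259 mod 241 = 140 (at t = 39), with q = -23.

140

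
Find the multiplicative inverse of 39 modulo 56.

gcd(56, 39) = 1.
By Bézout, 39×(23) + 56×(-16) = 1.
So 39×23 ≡ 1 (mod 56), and 23 mod 56 = 23.

23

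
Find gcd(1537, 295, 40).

gcd(1537, 295) = 1  (1537 = 5×295 + 62, 295 = 4×62 + 47, 62 = 1×47 + 15, 47 = 3×15 + 2, 15 = 7×2 + 1, 2 = 2×1).
gcd(1, 40) = 1.

1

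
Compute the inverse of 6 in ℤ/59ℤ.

gcd(59, 6) = 1.
By Bézout, 6*(10) + 59*(-1) = 1.
So 6*10 ≡ 1 (mod 59), and 10 mod 59 = 10.

10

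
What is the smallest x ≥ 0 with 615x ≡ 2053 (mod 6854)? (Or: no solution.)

4829

gcd(6854, 615) = 1.
1 divides 2053, so solutions exist.
By Bézout, 615*(847) + 6854*(-76) = 1.
So 615*(847) ≡ 1 (mod 6854); multiply by 2053: x ≡ 1738891 (mod 6854).
Smallest nonnegative: x = 1738891 mod 6854 = 4829.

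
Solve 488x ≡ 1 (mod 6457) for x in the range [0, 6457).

1257

gcd(6457, 488) = 1.
By Bézout, 488·(1257) + 6457·(-95) = 1.
So 488·1257 ≡ 1 (mod 6457), and 1257 mod 6457 = 1257.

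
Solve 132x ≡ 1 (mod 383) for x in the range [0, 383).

gcd(383, 132) = 1  (383 = 2·132 + 119, 132 = 1·119 + 13, 119 = 9·13 + 2, 13 = 6·2 + 1, 2 = 2·1).
Back-substituting, 132·(177) + 383·(-61) = 1.
So 132·177 ≡ 1 (mod 383), and 177 mod 383 = 177.

177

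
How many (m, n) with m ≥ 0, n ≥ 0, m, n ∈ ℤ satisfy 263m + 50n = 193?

gcd(263, 50):
  263 = 5·50 + 13
  50 = 3·13 + 11
  13 = 1·11 + 2
  11 = 5·2 + 1
  2 = 2·1
so gcd(263, 50) = 1.
Back-substitute for Bézout coefficients:
  1 = 11 - 5·2
  ... = 263·(-23) + 50·(121)
Scale by 193: one solution is (-4439, 23353). Reduce m mod 50: (11, -54).
General: m = 11 + 50t, n = -54 - 263t.
m ≥ 0 ⇒ t ≥ 0; n ≥ 0 ⇒ t ≤ -1. So t ∈ [0, -1]: 0 solutions.

0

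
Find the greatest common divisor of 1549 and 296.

1

gcd(1549, 296):
  1549 = 5*296 + 69
  296 = 4*69 + 20
  69 = 3*20 + 9
  20 = 2*9 + 2
  9 = 4*2 + 1
  2 = 2*1
so gcd(1549, 296) = 1.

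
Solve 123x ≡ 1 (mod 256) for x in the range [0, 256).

gcd(256, 123) = 1.
By Bézout, 123*(-77) + 256*(37) = 1.
So 123*-77 ≡ 1 (mod 256), and -77 mod 256 = 179.

179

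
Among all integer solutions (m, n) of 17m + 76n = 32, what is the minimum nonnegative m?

60

gcd(76, 17):
  76 = 4·17 + 8
  17 = 2·8 + 1
  8 = 8·1
so gcd(76, 17) = 1.
1 divides 32, so solutions exist.
Back-substitute for Bézout coefficients:
  1 = 17 - 2·8
  ... = 17·(9) + 76·(-2)
Scale by 32/1 = 32: (m₀, n₀) = (288, -64).
General solution: m = 288 + 76t, n = -64 - 17t for integer t.
m ≥ 0: smallest is 288 mod 76 = 60 (at t = -3), with n = -13.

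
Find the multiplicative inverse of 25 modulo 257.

gcd(257, 25) = 1.
By Bézout, 25×(72) + 257×(-7) = 1.
So 25×72 ≡ 1 (mod 257), and 72 mod 257 = 72.

72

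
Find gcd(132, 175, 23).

1

gcd(175, 132) = 1.
gcd(1, 23) = 1.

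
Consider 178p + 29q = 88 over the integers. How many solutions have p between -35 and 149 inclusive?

gcd(178, 29) = 1.
By Bézout, 178×(-7) + 29×(43) = 1.
Particular solution: (22, -132).
General solution: p = 22 + 29t, q = -132 - 178t for integer t.
-35 ≤ 22 + 29t ≤ 149 gives t ∈ [-1, 4], which is 6 values.

6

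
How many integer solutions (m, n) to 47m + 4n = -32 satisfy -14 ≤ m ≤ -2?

gcd(47, 4) = 1.
By Bézout, 47·(-1) + 4·(12) = 1.
Particular solution: (0, -8).
General solution: m = 0 + 4t, n = -8 - 47t for integer t.
-14 ≤ 0 + 4t ≤ -2 gives t ∈ [-3, -1], which is 3 values.

3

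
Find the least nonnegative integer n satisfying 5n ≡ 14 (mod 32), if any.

22

gcd(32, 5):
  32 = 6×5 + 2
  5 = 2×2 + 1
  2 = 2×1
so gcd(32, 5) = 1.
1 divides 14, so solutions exist.
Back-substitute for Bézout coefficients:
  1 = 5 - 2×2
  ... = 5×(13) + 32×(-2)
So 5×(13) ≡ 1 (mod 32); multiply by 14: n ≡ 182 (mod 32).
Smallest nonnegative: n = 182 mod 32 = 22.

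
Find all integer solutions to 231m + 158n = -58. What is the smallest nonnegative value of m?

36

gcd(231, 158):
  231 = 1*158 + 73
  158 = 2*73 + 12
  73 = 6*12 + 1
  12 = 12*1
so gcd(231, 158) = 1.
1 divides -58, so solutions exist.
Back-substitute for Bézout coefficients:
  1 = 73 - 6*12
  ... = 231*(13) + 158*(-19)
Scale by -58/1 = -58: (m₀, n₀) = (-754, 1102).
General solution: m = -754 + 158t, n = 1102 - 231t for integer t.
m ≥ 0: smallest is -754 mod 158 = 36 (at t = 5), with n = -53.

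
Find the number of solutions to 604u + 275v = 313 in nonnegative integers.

0

gcd(604, 275) = 1  (604 = 2*275 + 54, 275 = 5*54 + 5, 54 = 10*5 + 4, 5 = 1*4 + 1, 4 = 4*1).
Back-substituting, 604*(-56) + 275*(123) = 1.
Scale by 313: one solution is (-17528, 38499). Reduce u mod 275: (72, -157).
General: u = 72 + 275t, v = -157 - 604t.
u ≥ 0 ⇒ t ≥ 0; v ≥ 0 ⇒ t ≤ -1. So t ∈ [0, -1]: 0 solutions.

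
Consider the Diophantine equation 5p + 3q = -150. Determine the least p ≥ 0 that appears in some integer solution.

gcd(5, 3) = 1  (5 = 1·3 + 2, 3 = 1·2 + 1, 2 = 2·1).
1 divides -150, so solutions exist.
Back-substituting, 5·(-1) + 3·(2) = 1.
Scale by -150/1 = -150: (p₀, q₀) = (150, -300).
General solution: p = 150 + 3t, q = -300 - 5t for integer t.
p ≥ 0: smallest is 150 mod 3 = 0 (at t = -50), with q = -50.

0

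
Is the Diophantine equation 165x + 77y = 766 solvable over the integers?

no

gcd(165, 77):
  165 = 2·77 + 11
  77 = 7·11
so gcd(165, 77) = 11.
11 does not divide 766 (remainder 7), so no integer solutions.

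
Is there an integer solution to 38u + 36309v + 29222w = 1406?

gcd(36309, 38):
  36309 = 955×38 + 19
  38 = 2×19
so gcd(36309, 38) = 19.
gcd(19, 29222) = 19.
19 divides 1406, so integer solutions exist.

yes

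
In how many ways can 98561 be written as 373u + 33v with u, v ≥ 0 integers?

gcd(373, 33) = 1.
By Bézout, 373*(10) + 33*(-113) = 1.
One solution: (32, 2625).
General: u = 32 + 33t, v = 2625 - 373t.
u ≥ 0 ⇒ t ≥ 0; v ≥ 0 ⇒ t ≤ 7. So t ∈ [0, 7]: 8 solutions.

8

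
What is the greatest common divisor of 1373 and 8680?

gcd(8680, 1373):
  8680 = 6×1373 + 442
  1373 = 3×442 + 47
  442 = 9×47 + 19
  47 = 2×19 + 9
  19 = 2×9 + 1
  9 = 9×1
so gcd(8680, 1373) = 1.

1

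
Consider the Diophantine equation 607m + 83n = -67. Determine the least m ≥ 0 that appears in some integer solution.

7

gcd(607, 83):
  607 = 7*83 + 26
  83 = 3*26 + 5
  26 = 5*5 + 1
  5 = 5*1
so gcd(607, 83) = 1.
1 divides -67, so solutions exist.
Back-substitute for Bézout coefficients:
  1 = 26 - 5*5
  ... = 607*(16) + 83*(-117)
Scale by -67/1 = -67: (m₀, n₀) = (-1072, 7839).
General solution: m = -1072 + 83t, n = 7839 - 607t for integer t.
m ≥ 0: smallest is -1072 mod 83 = 7 (at t = 13), with n = -52.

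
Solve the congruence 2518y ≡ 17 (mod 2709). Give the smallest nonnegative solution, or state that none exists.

gcd(2709, 2518):
  2709 = 1*2518 + 191
  2518 = 13*191 + 35
  191 = 5*35 + 16
  35 = 2*16 + 3
  16 = 5*3 + 1
  3 = 3*1
so gcd(2709, 2518) = 1.
1 divides 17, so solutions exist.
Back-substitute for Bézout coefficients:
  1 = 16 - 5*3
  ... = 2518*(-851) + 2709*(791)
So 2518*(-851) ≡ 1 (mod 2709); multiply by 17: y ≡ -14467 (mod 2709).
Smallest nonnegative: y = -14467 mod 2709 = 1787.

1787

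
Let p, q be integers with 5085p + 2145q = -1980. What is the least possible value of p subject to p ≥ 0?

gcd(5085, 2145):
  5085 = 2×2145 + 795
  2145 = 2×795 + 555
  795 = 1×555 + 240
  555 = 2×240 + 75
  240 = 3×75 + 15
  75 = 5×15
so gcd(5085, 2145) = 15.
15 divides -1980, so solutions exist.
Back-substitute for Bézout coefficients:
  15 = 240 - 3×75
  ... = 5085×(27) + 2145×(-64)
Scale by -1980/15 = -132: (p₀, q₀) = (-3564, 8448).
General solution: p = -3564 + 143t, q = 8448 - 339t for integer t.
p ≥ 0: smallest is -3564 mod 143 = 11 (at t = 25), with q = -27.

11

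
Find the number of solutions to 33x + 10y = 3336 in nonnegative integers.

10

gcd(33, 10):
  33 = 3*10 + 3
  10 = 3*3 + 1
  3 = 3*1
so gcd(33, 10) = 1.
Back-substitute for Bézout coefficients:
  1 = 10 - 3*3
  ... = 33*(-3) + 10*(10)
Scale by 3336: one solution is (-10008, 33360). Reduce x mod 10: (2, 327).
General: x = 2 + 10t, y = 327 - 33t.
x ≥ 0 ⇒ t ≥ 0; y ≥ 0 ⇒ t ≤ 9. So t ∈ [0, 9]: 10 solutions.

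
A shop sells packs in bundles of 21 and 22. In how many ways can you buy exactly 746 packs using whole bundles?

2

Need nonnegative integers with 21j + 22k = 746.
gcd(21, 22) = 1, and 21·(-1) + 22·(1) = 1.
So (j₀, k₀) = (-746, 746); general j = -746 + 22t, k = 746 - 21t.
j ≥ 0 ⇒ t ≥ 34; k ≥ 0 ⇒ t ≤ 35. That's 2 values of t.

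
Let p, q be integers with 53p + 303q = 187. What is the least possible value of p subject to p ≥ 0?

gcd(303, 53) = 1  (303 = 5*53 + 38, 53 = 1*38 + 15, 38 = 2*15 + 8, 15 = 1*8 + 7, 8 = 1*7 + 1, 7 = 7*1).
1 divides 187, so solutions exist.
Back-substituting, 53*(-40) + 303*(7) = 1.
Scale by 187/1 = 187: (p₀, q₀) = (-7480, 1309).
General solution: p = -7480 + 303t, q = 1309 - 53t for integer t.
p ≥ 0: smallest is -7480 mod 303 = 95 (at t = 25), with q = -16.

95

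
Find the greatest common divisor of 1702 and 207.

gcd(1702, 207):
  1702 = 8×207 + 46
  207 = 4×46 + 23
  46 = 2×23
so gcd(1702, 207) = 23.

23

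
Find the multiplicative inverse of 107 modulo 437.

388

gcd(437, 107) = 1.
By Bézout, 107·(-49) + 437·(12) = 1.
So 107·-49 ≡ 1 (mod 437), and -49 mod 437 = 388.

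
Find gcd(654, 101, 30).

gcd(654, 101) = 1  (654 = 6·101 + 48, 101 = 2·48 + 5, 48 = 9·5 + 3, 5 = 1·3 + 2, 3 = 1·2 + 1, 2 = 2·1).
gcd(1, 30) = 1.

1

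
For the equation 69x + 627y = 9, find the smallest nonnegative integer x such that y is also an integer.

91

gcd(627, 69) = 3  (627 = 9*69 + 6, 69 = 11*6 + 3, 6 = 2*3).
3 divides 9, so solutions exist.
Back-substituting, 69*(100) + 627*(-11) = 3.
Scale by 9/3 = 3: (x₀, y₀) = (300, -33).
General solution: x = 300 + 209t, y = -33 - 23t for integer t.
x ≥ 0: smallest is 300 mod 209 = 91 (at t = -1), with y = -10.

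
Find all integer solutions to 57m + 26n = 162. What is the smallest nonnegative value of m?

22

gcd(57, 26) = 1.
1 divides 162, so solutions exist.
By Bézout, 57·(-5) + 26·(11) = 1.
Scale by 162/1 = 162: (m₀, n₀) = (-810, 1782).
General solution: m = -810 + 26t, n = 1782 - 57t for integer t.
m ≥ 0: smallest is -810 mod 26 = 22 (at t = 32), with n = -42.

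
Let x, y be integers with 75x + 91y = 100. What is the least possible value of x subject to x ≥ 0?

62

gcd(91, 75) = 1.
1 divides 100, so solutions exist.
By Bézout, 75*(17) + 91*(-14) = 1.
Scale by 100/1 = 100: (x₀, y₀) = (1700, -1400).
General solution: x = 1700 + 91t, y = -1400 - 75t for integer t.
x ≥ 0: smallest is 1700 mod 91 = 62 (at t = -18), with y = -50.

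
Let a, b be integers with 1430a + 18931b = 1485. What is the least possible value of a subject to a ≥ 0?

gcd(18931, 1430):
  18931 = 13×1430 + 341
  1430 = 4×341 + 66
  341 = 5×66 + 11
  66 = 6×11
so gcd(18931, 1430) = 11.
11 divides 1485, so solutions exist.
Back-substitute for Bézout coefficients:
  11 = 341 - 5×66
  ... = 1430×(-278) + 18931×(21)
Scale by 1485/11 = 135: (a₀, b₀) = (-37530, 2835).
General solution: a = -37530 + 1721t, b = 2835 - 130t for integer t.
a ≥ 0: smallest is -37530 mod 1721 = 332 (at t = 22), with b = -25.

332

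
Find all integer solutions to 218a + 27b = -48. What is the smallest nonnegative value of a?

gcd(218, 27) = 1  (218 = 8×27 + 2, 27 = 13×2 + 1, 2 = 2×1).
1 divides -48, so solutions exist.
Back-substituting, 218×(-13) + 27×(105) = 1.
Scale by -48/1 = -48: (a₀, b₀) = (624, -5040).
General solution: a = 624 + 27t, b = -5040 - 218t for integer t.
a ≥ 0: smallest is 624 mod 27 = 3 (at t = -23), with b = -26.

3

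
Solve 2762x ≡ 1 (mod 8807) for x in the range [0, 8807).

gcd(8807, 2762) = 1  (8807 = 3*2762 + 521, 2762 = 5*521 + 157, 521 = 3*157 + 50, 157 = 3*50 + 7, 50 = 7*7 + 1, 7 = 7*1).
Back-substituting, 2762*(-1234) + 8807*(387) = 1.
So 2762*-1234 ≡ 1 (mod 8807), and -1234 mod 8807 = 7573.

7573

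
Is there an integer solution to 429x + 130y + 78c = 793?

gcd(429, 130) = 13  (429 = 3×130 + 39, 130 = 3×39 + 13, 39 = 3×13).
gcd(13, 78) = 13.
13 divides 793, so integer solutions exist.

yes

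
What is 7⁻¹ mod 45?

gcd(45, 7):
  45 = 6*7 + 3
  7 = 2*3 + 1
  3 = 3*1
so gcd(45, 7) = 1.
Back-substitute for Bézout coefficients:
  1 = 7 - 2*3
  ... = 7*(13) + 45*(-2)
So 7*13 ≡ 1 (mod 45), and 13 mod 45 = 13.

13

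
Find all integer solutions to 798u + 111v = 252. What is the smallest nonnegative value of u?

gcd(798, 111):
  798 = 7*111 + 21
  111 = 5*21 + 6
  21 = 3*6 + 3
  6 = 2*3
so gcd(798, 111) = 3.
3 divides 252, so solutions exist.
Back-substitute for Bézout coefficients:
  3 = 21 - 3*6
  ... = 798*(16) + 111*(-115)
Scale by 252/3 = 84: (u₀, v₀) = (1344, -9660).
General solution: u = 1344 + 37t, v = -9660 - 266t for integer t.
u ≥ 0: smallest is 1344 mod 37 = 12 (at t = -36), with v = -84.

12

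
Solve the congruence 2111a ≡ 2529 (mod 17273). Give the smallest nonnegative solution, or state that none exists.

gcd(17273, 2111):
  17273 = 8×2111 + 385
  2111 = 5×385 + 186
  385 = 2×186 + 13
  186 = 14×13 + 4
  13 = 3×4 + 1
  4 = 4×1
so gcd(17273, 2111) = 1.
1 divides 2529, so solutions exist.
Back-substitute for Bézout coefficients:
  1 = 13 - 3×4
  ... = 2111×(-3993) + 17273×(488)
So 2111×(-3993) ≡ 1 (mod 17273); multiply by 2529: a ≡ -10098297 (mod 17273).
Smallest nonnegative: a = -10098297 mod 17273 = 6408.

6408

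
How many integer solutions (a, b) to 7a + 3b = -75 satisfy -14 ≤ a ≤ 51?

gcd(7, 3) = 1.
By Bézout, 7·(1) + 3·(-2) = 1.
Particular solution: (0, -25).
General solution: a = 0 + 3t, b = -25 - 7t for integer t.
-14 ≤ 0 + 3t ≤ 51 gives t ∈ [-4, 17], which is 22 values.

22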